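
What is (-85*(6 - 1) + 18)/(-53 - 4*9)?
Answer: 407/89 ≈ 4.5730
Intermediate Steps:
(-85*(6 - 1) + 18)/(-53 - 4*9) = (-85*5 + 18)/(-53 - 36) = (-17*25 + 18)/(-89) = (-425 + 18)*(-1/89) = -407*(-1/89) = 407/89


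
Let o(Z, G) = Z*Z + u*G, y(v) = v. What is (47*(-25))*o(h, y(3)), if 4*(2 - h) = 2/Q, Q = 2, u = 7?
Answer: -452375/16 ≈ -28273.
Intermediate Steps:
h = 7/4 (h = 2 - 1/(2*2) = 2 - 1/4*1 = 2 - 1/4 = 7/4 ≈ 1.7500)
o(Z, G) = Z**2 + 7*G (o(Z, G) = Z*Z + 7*G = Z**2 + 7*G)
(47*(-25))*o(h, y(3)) = (47*(-25))*((7/4)**2 + 7*3) = -1175*(49/16 + 21) = -1175*385/16 = -452375/16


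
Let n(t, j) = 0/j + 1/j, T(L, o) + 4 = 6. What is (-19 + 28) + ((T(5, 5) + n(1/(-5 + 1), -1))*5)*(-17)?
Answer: -76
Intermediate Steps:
T(L, o) = 2 (T(L, o) = -4 + 6 = 2)
n(t, j) = 1/j (n(t, j) = 0 + 1/j = 1/j)
(-19 + 28) + ((T(5, 5) + n(1/(-5 + 1), -1))*5)*(-17) = (-19 + 28) + ((2 + 1/(-1))*5)*(-17) = 9 + ((2 - 1)*5)*(-17) = 9 + (1*5)*(-17) = 9 + 5*(-17) = 9 - 85 = -76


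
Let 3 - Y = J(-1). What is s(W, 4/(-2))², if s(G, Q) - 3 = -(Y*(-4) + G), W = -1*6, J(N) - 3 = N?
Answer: 169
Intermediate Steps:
J(N) = 3 + N
Y = 1 (Y = 3 - (3 - 1) = 3 - 1*2 = 3 - 2 = 1)
W = -6
s(G, Q) = 7 - G (s(G, Q) = 3 - (1*(-4) + G) = 3 - (-4 + G) = 3 + (4 - G) = 7 - G)
s(W, 4/(-2))² = (7 - 1*(-6))² = (7 + 6)² = 13² = 169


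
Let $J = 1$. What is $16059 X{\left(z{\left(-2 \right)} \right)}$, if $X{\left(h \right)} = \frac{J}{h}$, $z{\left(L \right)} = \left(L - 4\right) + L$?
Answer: $- \frac{16059}{8} \approx -2007.4$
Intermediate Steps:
$z{\left(L \right)} = -4 + 2 L$ ($z{\left(L \right)} = \left(-4 + L\right) + L = -4 + 2 L$)
$X{\left(h \right)} = \frac{1}{h}$ ($X{\left(h \right)} = 1 \frac{1}{h} = \frac{1}{h}$)
$16059 X{\left(z{\left(-2 \right)} \right)} = \frac{16059}{-4 + 2 \left(-2\right)} = \frac{16059}{-4 - 4} = \frac{16059}{-8} = 16059 \left(- \frac{1}{8}\right) = - \frac{16059}{8}$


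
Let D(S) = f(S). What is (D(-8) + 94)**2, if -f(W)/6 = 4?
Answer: 4900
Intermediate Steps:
f(W) = -24 (f(W) = -6*4 = -24)
D(S) = -24
(D(-8) + 94)**2 = (-24 + 94)**2 = 70**2 = 4900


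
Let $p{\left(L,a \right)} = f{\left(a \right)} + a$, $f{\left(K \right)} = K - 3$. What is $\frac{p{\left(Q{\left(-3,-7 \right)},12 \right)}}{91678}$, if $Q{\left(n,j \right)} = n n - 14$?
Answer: $\frac{21}{91678} \approx 0.00022906$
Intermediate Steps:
$Q{\left(n,j \right)} = -14 + n^{2}$ ($Q{\left(n,j \right)} = n^{2} - 14 = -14 + n^{2}$)
$f{\left(K \right)} = -3 + K$
$p{\left(L,a \right)} = -3 + 2 a$ ($p{\left(L,a \right)} = \left(-3 + a\right) + a = -3 + 2 a$)
$\frac{p{\left(Q{\left(-3,-7 \right)},12 \right)}}{91678} = \frac{-3 + 2 \cdot 12}{91678} = \left(-3 + 24\right) \frac{1}{91678} = 21 \cdot \frac{1}{91678} = \frac{21}{91678}$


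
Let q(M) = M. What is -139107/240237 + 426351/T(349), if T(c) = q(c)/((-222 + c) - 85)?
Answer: 1433937809837/27947571 ≈ 51308.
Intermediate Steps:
T(c) = c/(-307 + c) (T(c) = c/((-222 + c) - 85) = c/(-307 + c))
-139107/240237 + 426351/T(349) = -139107/240237 + 426351/((349/(-307 + 349))) = -139107*1/240237 + 426351/((349/42)) = -46369/80079 + 426351/((349*(1/42))) = -46369/80079 + 426351/(349/42) = -46369/80079 + 426351*(42/349) = -46369/80079 + 17906742/349 = 1433937809837/27947571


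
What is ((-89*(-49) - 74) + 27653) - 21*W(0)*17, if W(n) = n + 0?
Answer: 31940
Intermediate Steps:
W(n) = n
((-89*(-49) - 74) + 27653) - 21*W(0)*17 = ((-89*(-49) - 74) + 27653) - 21*0*17 = ((4361 - 74) + 27653) + 0*17 = (4287 + 27653) + 0 = 31940 + 0 = 31940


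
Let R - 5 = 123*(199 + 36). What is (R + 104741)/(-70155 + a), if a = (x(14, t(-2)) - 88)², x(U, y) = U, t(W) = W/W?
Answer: -133651/64679 ≈ -2.0664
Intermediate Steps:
t(W) = 1
a = 5476 (a = (14 - 88)² = (-74)² = 5476)
R = 28910 (R = 5 + 123*(199 + 36) = 5 + 123*235 = 5 + 28905 = 28910)
(R + 104741)/(-70155 + a) = (28910 + 104741)/(-70155 + 5476) = 133651/(-64679) = 133651*(-1/64679) = -133651/64679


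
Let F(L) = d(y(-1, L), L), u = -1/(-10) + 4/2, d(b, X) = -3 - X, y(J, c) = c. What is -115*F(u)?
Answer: 1173/2 ≈ 586.50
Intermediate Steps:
u = 21/10 (u = -1*(-⅒) + 4*(½) = ⅒ + 2 = 21/10 ≈ 2.1000)
F(L) = -3 - L
-115*F(u) = -115*(-3 - 1*21/10) = -115*(-3 - 21/10) = -115*(-51/10) = 1173/2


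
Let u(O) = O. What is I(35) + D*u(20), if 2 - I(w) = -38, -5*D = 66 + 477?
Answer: -2132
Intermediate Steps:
D = -543/5 (D = -(66 + 477)/5 = -⅕*543 = -543/5 ≈ -108.60)
I(w) = 40 (I(w) = 2 - 1*(-38) = 2 + 38 = 40)
I(35) + D*u(20) = 40 - 543/5*20 = 40 - 2172 = -2132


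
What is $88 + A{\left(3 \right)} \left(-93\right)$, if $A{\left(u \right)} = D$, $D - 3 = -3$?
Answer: $88$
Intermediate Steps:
$D = 0$ ($D = 3 - 3 = 0$)
$A{\left(u \right)} = 0$
$88 + A{\left(3 \right)} \left(-93\right) = 88 + 0 \left(-93\right) = 88 + 0 = 88$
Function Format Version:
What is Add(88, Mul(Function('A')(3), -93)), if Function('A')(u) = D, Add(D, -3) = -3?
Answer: 88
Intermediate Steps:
D = 0 (D = Add(3, -3) = 0)
Function('A')(u) = 0
Add(88, Mul(Function('A')(3), -93)) = Add(88, Mul(0, -93)) = Add(88, 0) = 88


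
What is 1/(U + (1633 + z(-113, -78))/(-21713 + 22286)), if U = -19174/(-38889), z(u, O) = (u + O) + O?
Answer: 7427799/21343766 ≈ 0.34801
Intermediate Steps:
z(u, O) = u + 2*O (z(u, O) = (O + u) + O = u + 2*O)
U = 19174/38889 (U = -19174*(-1/38889) = 19174/38889 ≈ 0.49304)
1/(U + (1633 + z(-113, -78))/(-21713 + 22286)) = 1/(19174/38889 + (1633 + (-113 + 2*(-78)))/(-21713 + 22286)) = 1/(19174/38889 + (1633 + (-113 - 156))/573) = 1/(19174/38889 + (1633 - 269)*(1/573)) = 1/(19174/38889 + 1364*(1/573)) = 1/(19174/38889 + 1364/573) = 1/(21343766/7427799) = 7427799/21343766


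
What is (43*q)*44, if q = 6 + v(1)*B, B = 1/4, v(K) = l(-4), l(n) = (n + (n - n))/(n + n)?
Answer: 23177/2 ≈ 11589.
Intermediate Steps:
l(n) = ½ (l(n) = (n + 0)/((2*n)) = n*(1/(2*n)) = ½)
v(K) = ½
B = ¼ ≈ 0.25000
q = 49/8 (q = 6 + (½)*(¼) = 6 + ⅛ = 49/8 ≈ 6.1250)
(43*q)*44 = (43*(49/8))*44 = (2107/8)*44 = 23177/2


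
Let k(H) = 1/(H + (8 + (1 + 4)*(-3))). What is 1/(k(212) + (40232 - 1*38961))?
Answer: 205/260556 ≈ 0.00078678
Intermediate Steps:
k(H) = 1/(-7 + H) (k(H) = 1/(H + (8 + 5*(-3))) = 1/(H + (8 - 15)) = 1/(H - 7) = 1/(-7 + H))
1/(k(212) + (40232 - 1*38961)) = 1/(1/(-7 + 212) + (40232 - 1*38961)) = 1/(1/205 + (40232 - 38961)) = 1/(1/205 + 1271) = 1/(260556/205) = 205/260556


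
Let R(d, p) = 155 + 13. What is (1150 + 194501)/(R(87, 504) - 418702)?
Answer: -195651/418534 ≈ -0.46747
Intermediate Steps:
R(d, p) = 168
(1150 + 194501)/(R(87, 504) - 418702) = (1150 + 194501)/(168 - 418702) = 195651/(-418534) = 195651*(-1/418534) = -195651/418534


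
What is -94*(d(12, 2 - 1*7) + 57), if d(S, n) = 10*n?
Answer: -658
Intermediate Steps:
-94*(d(12, 2 - 1*7) + 57) = -94*(10*(2 - 1*7) + 57) = -94*(10*(2 - 7) + 57) = -94*(10*(-5) + 57) = -94*(-50 + 57) = -94*7 = -658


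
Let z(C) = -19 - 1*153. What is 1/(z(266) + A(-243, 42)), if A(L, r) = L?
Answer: -1/415 ≈ -0.0024096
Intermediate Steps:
z(C) = -172 (z(C) = -19 - 153 = -172)
1/(z(266) + A(-243, 42)) = 1/(-172 - 243) = 1/(-415) = -1/415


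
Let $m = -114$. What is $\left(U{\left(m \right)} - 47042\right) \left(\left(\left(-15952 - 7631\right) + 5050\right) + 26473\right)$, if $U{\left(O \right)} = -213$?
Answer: $-375204700$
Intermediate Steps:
$\left(U{\left(m \right)} - 47042\right) \left(\left(\left(-15952 - 7631\right) + 5050\right) + 26473\right) = \left(-213 - 47042\right) \left(\left(\left(-15952 - 7631\right) + 5050\right) + 26473\right) = - 47255 \left(\left(-23583 + 5050\right) + 26473\right) = - 47255 \left(-18533 + 26473\right) = \left(-47255\right) 7940 = -375204700$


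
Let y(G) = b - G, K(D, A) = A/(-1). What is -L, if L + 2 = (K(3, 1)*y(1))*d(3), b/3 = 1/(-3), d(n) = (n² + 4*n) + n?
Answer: -46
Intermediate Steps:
K(D, A) = -A (K(D, A) = A*(-1) = -A)
d(n) = n² + 5*n
b = -1 (b = 3/(-3) = 3*(-⅓) = -1)
y(G) = -1 - G
L = 46 (L = -2 + ((-1*1)*(-1 - 1*1))*(3*(5 + 3)) = -2 + (-(-1 - 1))*(3*8) = -2 - 1*(-2)*24 = -2 + 2*24 = -2 + 48 = 46)
-L = -1*46 = -46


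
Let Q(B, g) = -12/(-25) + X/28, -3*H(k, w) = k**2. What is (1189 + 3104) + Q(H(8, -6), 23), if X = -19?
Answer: 3004961/700 ≈ 4292.8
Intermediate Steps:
H(k, w) = -k**2/3
Q(B, g) = -139/700 (Q(B, g) = -12/(-25) - 19/28 = -12*(-1/25) - 19*1/28 = 12/25 - 19/28 = -139/700)
(1189 + 3104) + Q(H(8, -6), 23) = (1189 + 3104) - 139/700 = 4293 - 139/700 = 3004961/700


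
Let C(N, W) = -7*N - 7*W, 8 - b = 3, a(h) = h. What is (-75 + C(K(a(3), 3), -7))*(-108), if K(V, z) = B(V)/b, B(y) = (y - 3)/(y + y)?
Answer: 2808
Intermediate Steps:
B(y) = (-3 + y)/(2*y) (B(y) = (-3 + y)/((2*y)) = (-3 + y)*(1/(2*y)) = (-3 + y)/(2*y))
b = 5 (b = 8 - 1*3 = 8 - 3 = 5)
K(V, z) = (-3 + V)/(10*V) (K(V, z) = ((-3 + V)/(2*V))/5 = ((-3 + V)/(2*V))*(1/5) = (-3 + V)/(10*V))
(-75 + C(K(a(3), 3), -7))*(-108) = (-75 + (-7*(-3 + 3)/(10*3) - 7*(-7)))*(-108) = (-75 + (-7*0/(10*3) + 49))*(-108) = (-75 + (-7*0 + 49))*(-108) = (-75 + (0 + 49))*(-108) = (-75 + 49)*(-108) = -26*(-108) = 2808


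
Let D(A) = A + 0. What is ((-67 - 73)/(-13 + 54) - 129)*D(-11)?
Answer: 59719/41 ≈ 1456.6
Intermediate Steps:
D(A) = A
((-67 - 73)/(-13 + 54) - 129)*D(-11) = ((-67 - 73)/(-13 + 54) - 129)*(-11) = (-140/41 - 129)*(-11) = -5429/41*(-11) = 59719/41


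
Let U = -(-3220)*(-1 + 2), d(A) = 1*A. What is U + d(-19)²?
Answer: 3581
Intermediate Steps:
d(A) = A
U = 3220 (U = -(-3220) = -805*(-4) = 3220)
U + d(-19)² = 3220 + (-19)² = 3220 + 361 = 3581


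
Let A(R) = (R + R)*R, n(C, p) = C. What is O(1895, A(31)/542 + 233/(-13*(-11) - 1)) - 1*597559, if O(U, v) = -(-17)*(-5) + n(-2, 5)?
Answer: -597646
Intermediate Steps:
A(R) = 2*R**2 (A(R) = (2*R)*R = 2*R**2)
O(U, v) = -87 (O(U, v) = -(-17)*(-5) - 2 = -17*5 - 2 = -85 - 2 = -87)
O(1895, A(31)/542 + 233/(-13*(-11) - 1)) - 1*597559 = -87 - 1*597559 = -87 - 597559 = -597646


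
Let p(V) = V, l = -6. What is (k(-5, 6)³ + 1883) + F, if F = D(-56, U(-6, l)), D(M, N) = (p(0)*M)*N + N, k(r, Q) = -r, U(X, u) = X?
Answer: 2002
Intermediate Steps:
D(M, N) = N (D(M, N) = (0*M)*N + N = 0*N + N = 0 + N = N)
F = -6
(k(-5, 6)³ + 1883) + F = ((-1*(-5))³ + 1883) - 6 = (5³ + 1883) - 6 = (125 + 1883) - 6 = 2008 - 6 = 2002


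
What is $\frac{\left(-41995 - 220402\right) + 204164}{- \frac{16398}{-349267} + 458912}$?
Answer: $- \frac{20338865211}{160282833902} \approx -0.12689$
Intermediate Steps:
$\frac{\left(-41995 - 220402\right) + 204164}{- \frac{16398}{-349267} + 458912} = \frac{-262397 + 204164}{\left(-16398\right) \left(- \frac{1}{349267}\right) + 458912} = - \frac{58233}{\frac{16398}{349267} + 458912} = - \frac{58233}{\frac{160282833902}{349267}} = \left(-58233\right) \frac{349267}{160282833902} = - \frac{20338865211}{160282833902}$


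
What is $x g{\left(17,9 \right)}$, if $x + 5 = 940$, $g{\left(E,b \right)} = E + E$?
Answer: $31790$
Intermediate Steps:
$g{\left(E,b \right)} = 2 E$
$x = 935$ ($x = -5 + 940 = 935$)
$x g{\left(17,9 \right)} = 935 \cdot 2 \cdot 17 = 935 \cdot 34 = 31790$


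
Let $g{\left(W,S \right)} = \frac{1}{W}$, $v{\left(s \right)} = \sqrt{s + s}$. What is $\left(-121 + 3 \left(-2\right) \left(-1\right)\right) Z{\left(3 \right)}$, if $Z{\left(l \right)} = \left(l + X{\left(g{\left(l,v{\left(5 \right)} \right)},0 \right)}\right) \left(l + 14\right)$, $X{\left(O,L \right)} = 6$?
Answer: $-17595$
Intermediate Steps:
$v{\left(s \right)} = \sqrt{2} \sqrt{s}$ ($v{\left(s \right)} = \sqrt{2 s} = \sqrt{2} \sqrt{s}$)
$Z{\left(l \right)} = \left(6 + l\right) \left(14 + l\right)$ ($Z{\left(l \right)} = \left(l + 6\right) \left(l + 14\right) = \left(6 + l\right) \left(14 + l\right)$)
$\left(-121 + 3 \left(-2\right) \left(-1\right)\right) Z{\left(3 \right)} = \left(-121 + 3 \left(-2\right) \left(-1\right)\right) \left(84 + 3^{2} + 20 \cdot 3\right) = \left(-121 - -6\right) \left(84 + 9 + 60\right) = \left(-121 + 6\right) 153 = \left(-115\right) 153 = -17595$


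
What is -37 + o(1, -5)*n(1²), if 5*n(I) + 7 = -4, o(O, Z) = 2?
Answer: -207/5 ≈ -41.400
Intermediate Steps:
n(I) = -11/5 (n(I) = -7/5 + (⅕)*(-4) = -7/5 - ⅘ = -11/5)
-37 + o(1, -5)*n(1²) = -37 + 2*(-11/5) = -37 - 22/5 = -207/5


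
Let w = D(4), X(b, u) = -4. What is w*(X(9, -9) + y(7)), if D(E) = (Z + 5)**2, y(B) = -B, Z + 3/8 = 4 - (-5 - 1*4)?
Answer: -218691/64 ≈ -3417.0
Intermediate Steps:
Z = 101/8 (Z = -3/8 + (4 - (-5 - 1*4)) = -3/8 + (4 - (-5 - 4)) = -3/8 + (4 - 1*(-9)) = -3/8 + (4 + 9) = -3/8 + 13 = 101/8 ≈ 12.625)
D(E) = 19881/64 (D(E) = (101/8 + 5)**2 = (141/8)**2 = 19881/64)
w = 19881/64 ≈ 310.64
w*(X(9, -9) + y(7)) = 19881*(-4 - 1*7)/64 = 19881*(-4 - 7)/64 = (19881/64)*(-11) = -218691/64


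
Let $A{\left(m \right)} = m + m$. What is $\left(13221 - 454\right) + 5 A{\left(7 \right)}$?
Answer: $12837$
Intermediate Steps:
$A{\left(m \right)} = 2 m$
$\left(13221 - 454\right) + 5 A{\left(7 \right)} = \left(13221 - 454\right) + 5 \cdot 2 \cdot 7 = \left(13221 - 454\right) + 5 \cdot 14 = 12767 + 70 = 12837$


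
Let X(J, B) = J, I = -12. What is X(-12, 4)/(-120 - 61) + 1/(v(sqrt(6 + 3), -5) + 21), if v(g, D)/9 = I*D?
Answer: 6913/101541 ≈ 0.068081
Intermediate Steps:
v(g, D) = -108*D (v(g, D) = 9*(-12*D) = -108*D)
X(-12, 4)/(-120 - 61) + 1/(v(sqrt(6 + 3), -5) + 21) = -12/(-120 - 61) + 1/(-108*(-5) + 21) = -12/(-181) + 1/(540 + 21) = -12*(-1/181) + 1/561 = 12/181 + 1/561 = 6913/101541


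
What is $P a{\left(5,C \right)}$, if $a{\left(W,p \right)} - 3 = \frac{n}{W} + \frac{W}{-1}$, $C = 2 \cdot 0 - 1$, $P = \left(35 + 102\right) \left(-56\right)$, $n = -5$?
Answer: $23016$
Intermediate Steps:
$P = -7672$ ($P = 137 \left(-56\right) = -7672$)
$C = -1$ ($C = 0 - 1 = -1$)
$a{\left(W,p \right)} = 3 - W - \frac{5}{W}$ ($a{\left(W,p \right)} = 3 + \left(- \frac{5}{W} + \frac{W}{-1}\right) = 3 + \left(- \frac{5}{W} + W \left(-1\right)\right) = 3 - \left(W + \frac{5}{W}\right) = 3 - W - \frac{5}{W}$)
$P a{\left(5,C \right)} = - 7672 \left(3 - 5 - \frac{5}{5}\right) = - 7672 \left(3 - 5 - 1\right) = \left(-7672\right) \left(-3\right) = 23016$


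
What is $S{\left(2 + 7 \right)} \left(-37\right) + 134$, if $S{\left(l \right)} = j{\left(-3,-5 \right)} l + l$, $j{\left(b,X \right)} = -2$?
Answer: $467$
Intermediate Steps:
$S{\left(l \right)} = - l$ ($S{\left(l \right)} = - 2 l + l = - l$)
$S{\left(2 + 7 \right)} \left(-37\right) + 134 = - (2 + 7) \left(-37\right) + 134 = \left(-1\right) 9 \left(-37\right) + 134 = \left(-9\right) \left(-37\right) + 134 = 333 + 134 = 467$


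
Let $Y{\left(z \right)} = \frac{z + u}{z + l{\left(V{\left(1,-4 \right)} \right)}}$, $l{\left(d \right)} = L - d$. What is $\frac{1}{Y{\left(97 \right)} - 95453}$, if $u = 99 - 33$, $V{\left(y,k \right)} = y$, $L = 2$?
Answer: $- \frac{98}{9354231} \approx -1.0477 \cdot 10^{-5}$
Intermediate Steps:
$u = 66$ ($u = 99 - 33 = 66$)
$l{\left(d \right)} = 2 - d$
$Y{\left(z \right)} = \frac{66 + z}{1 + z}$ ($Y{\left(z \right)} = \frac{z + 66}{z + \left(2 - 1\right)} = \frac{66 + z}{z + \left(2 - 1\right)} = \frac{66 + z}{z + 1} = \frac{66 + z}{1 + z}$)
$\frac{1}{Y{\left(97 \right)} - 95453} = \frac{1}{\frac{66 + 97}{1 + 97} - 95453} = \frac{1}{\frac{1}{98} \cdot 163 - 95453} = \frac{1}{\frac{163}{98} - 95453} = \frac{1}{- \frac{9354231}{98}} = - \frac{98}{9354231}$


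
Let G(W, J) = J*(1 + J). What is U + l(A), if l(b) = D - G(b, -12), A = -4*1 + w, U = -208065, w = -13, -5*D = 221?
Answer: -1041206/5 ≈ -2.0824e+5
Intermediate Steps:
D = -221/5 (D = -⅕*221 = -221/5 ≈ -44.200)
A = -17 (A = -4*1 - 13 = -4 - 13 = -17)
l(b) = -881/5 (l(b) = -221/5 - (-12)*(1 - 12) = -221/5 - (-12)*(-11) = -221/5 - 1*132 = -221/5 - 132 = -881/5)
U + l(A) = -208065 - 881/5 = -1041206/5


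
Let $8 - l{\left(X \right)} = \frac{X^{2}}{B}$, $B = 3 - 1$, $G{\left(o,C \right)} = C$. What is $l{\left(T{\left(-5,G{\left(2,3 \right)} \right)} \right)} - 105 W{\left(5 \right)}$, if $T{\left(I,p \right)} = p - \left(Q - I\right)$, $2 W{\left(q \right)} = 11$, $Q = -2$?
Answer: $- \frac{1139}{2} \approx -569.5$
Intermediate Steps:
$W{\left(q \right)} = \frac{11}{2}$ ($W{\left(q \right)} = \frac{1}{2} \cdot 11 = \frac{11}{2}$)
$B = 2$ ($B = 3 - 1 = 2$)
$T{\left(I,p \right)} = 2 + I + p$ ($T{\left(I,p \right)} = p - \left(-2 - I\right) = p + \left(2 + I\right) = 2 + I + p$)
$l{\left(X \right)} = 8 - \frac{X^{2}}{2}$
$l{\left(T{\left(-5,G{\left(2,3 \right)} \right)} \right)} - 105 W{\left(5 \right)} = \left(8 - \frac{\left(2 - 5 + 3\right)^{2}}{2}\right) - \frac{1155}{2} = \left(8 - \frac{0^{2}}{2}\right) - \frac{1155}{2} = \left(8 - 0\right) - \frac{1155}{2} = \left(8 + 0\right) - \frac{1155}{2} = 8 - \frac{1155}{2} = - \frac{1139}{2}$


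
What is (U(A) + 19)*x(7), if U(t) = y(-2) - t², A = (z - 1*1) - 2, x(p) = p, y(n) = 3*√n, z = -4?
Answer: -210 + 21*I*√2 ≈ -210.0 + 29.698*I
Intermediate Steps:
A = -7 (A = (-4 - 1*1) - 2 = (-4 - 1) - 2 = -5 - 2 = -7)
U(t) = -t² + 3*I*√2 (U(t) = 3*√(-2) - t² = 3*(I*√2) - t² = 3*I*√2 - t² = -t² + 3*I*√2)
(U(A) + 19)*x(7) = ((-1*(-7)² + 3*I*√2) + 19)*7 = ((-1*49 + 3*I*√2) + 19)*7 = ((-49 + 3*I*√2) + 19)*7 = (-30 + 3*I*√2)*7 = -210 + 21*I*√2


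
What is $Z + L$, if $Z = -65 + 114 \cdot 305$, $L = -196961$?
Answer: $-162256$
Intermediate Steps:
$Z = 34705$ ($Z = -65 + 34770 = 34705$)
$Z + L = 34705 - 196961 = -162256$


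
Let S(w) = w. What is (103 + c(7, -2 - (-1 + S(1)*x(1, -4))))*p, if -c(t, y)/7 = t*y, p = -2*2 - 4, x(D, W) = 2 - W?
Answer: -3568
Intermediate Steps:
p = -8 (p = -4 - 4 = -8)
c(t, y) = -7*t*y
(103 + c(7, -2 - (-1 + S(1)*x(1, -4))))*p = (103 - 7*7*(-2 - (-1 + 1*(2 - 1*(-4)))))*(-8) = (103 - 7*7*(-2 - (-1 + 1*(2 + 4))))*(-8) = (103 - 7*7*(-2 - (-1 + 1*6)))*(-8) = (103 - 7*7*(-2 - (-1 + 6)))*(-8) = (103 - 7*7*(-2 - 1*5))*(-8) = (103 - 7*7*(-2 - 5))*(-8) = (103 - 7*7*(-7))*(-8) = (103 + 343)*(-8) = 446*(-8) = -3568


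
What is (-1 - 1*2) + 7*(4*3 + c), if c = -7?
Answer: 32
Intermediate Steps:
(-1 - 1*2) + 7*(4*3 + c) = (-1 - 1*2) + 7*(4*3 - 7) = (-1 - 2) + 7*(12 - 7) = -3 + 7*5 = -3 + 35 = 32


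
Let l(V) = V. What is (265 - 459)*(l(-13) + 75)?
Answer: -12028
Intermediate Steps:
(265 - 459)*(l(-13) + 75) = (265 - 459)*(-13 + 75) = -194*62 = -12028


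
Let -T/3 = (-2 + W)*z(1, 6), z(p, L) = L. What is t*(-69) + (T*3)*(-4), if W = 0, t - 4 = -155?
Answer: 9987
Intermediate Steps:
t = -151 (t = 4 - 155 = -151)
T = 36 (T = -3*(-2 + 0)*6 = -(-6)*6 = -3*(-12) = 36)
t*(-69) + (T*3)*(-4) = -151*(-69) + (36*3)*(-4) = 10419 + 108*(-4) = 10419 - 432 = 9987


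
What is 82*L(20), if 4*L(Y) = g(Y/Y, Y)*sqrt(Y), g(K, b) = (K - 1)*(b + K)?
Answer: 0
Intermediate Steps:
g(K, b) = (-1 + K)*(K + b)
L(Y) = 0 (L(Y) = (((Y/Y)**2 - Y/Y - Y + (Y/Y)*Y)*sqrt(Y))/4 = ((1**2 - 1*1 - Y + 1*Y)*sqrt(Y))/4 = ((1 - 1 - Y + Y)*sqrt(Y))/4 = (0*sqrt(Y))/4 = (1/4)*0 = 0)
82*L(20) = 82*0 = 0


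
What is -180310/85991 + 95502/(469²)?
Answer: -31448855428/18914666351 ≈ -1.6627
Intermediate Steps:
-180310/85991 + 95502/(469²) = -180310*1/85991 + 95502/219961 = -180310/85991 + 95502*(1/219961) = -180310/85991 + 95502/219961 = -31448855428/18914666351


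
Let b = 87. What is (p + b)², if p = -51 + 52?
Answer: 7744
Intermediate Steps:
p = 1
(p + b)² = (1 + 87)² = 88² = 7744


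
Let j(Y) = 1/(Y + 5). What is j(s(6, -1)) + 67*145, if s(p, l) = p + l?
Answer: 97151/10 ≈ 9715.1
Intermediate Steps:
s(p, l) = l + p
j(Y) = 1/(5 + Y)
j(s(6, -1)) + 67*145 = 1/(5 + (-1 + 6)) + 67*145 = 1/(5 + 5) + 9715 = 1/10 + 9715 = ⅒ + 9715 = 97151/10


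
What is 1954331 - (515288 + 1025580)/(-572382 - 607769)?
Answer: 329486746407/168593 ≈ 1.9543e+6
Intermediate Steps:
1954331 - (515288 + 1025580)/(-572382 - 607769) = 1954331 - 1540868/(-1180151) = 1954331 - 1540868*(-1)/1180151 = 1954331 - 1*(-220124/168593) = 1954331 + 220124/168593 = 329486746407/168593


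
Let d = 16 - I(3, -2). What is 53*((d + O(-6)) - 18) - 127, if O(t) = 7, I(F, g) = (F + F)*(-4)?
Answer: 1410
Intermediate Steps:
I(F, g) = -8*F (I(F, g) = (2*F)*(-4) = -8*F)
d = 40 (d = 16 - (-8)*3 = 16 - 1*(-24) = 16 + 24 = 40)
53*((d + O(-6)) - 18) - 127 = 53*((40 + 7) - 18) - 127 = 53*(47 - 18) - 127 = 53*29 - 127 = 1537 - 127 = 1410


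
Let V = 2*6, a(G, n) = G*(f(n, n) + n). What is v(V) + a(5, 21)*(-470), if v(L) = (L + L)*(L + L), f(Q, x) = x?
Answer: -98124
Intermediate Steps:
a(G, n) = 2*G*n (a(G, n) = G*(n + n) = G*(2*n) = 2*G*n)
V = 12
v(L) = 4*L**2 (v(L) = (2*L)*(2*L) = 4*L**2)
v(V) + a(5, 21)*(-470) = 4*12**2 + (2*5*21)*(-470) = 4*144 + 210*(-470) = 576 - 98700 = -98124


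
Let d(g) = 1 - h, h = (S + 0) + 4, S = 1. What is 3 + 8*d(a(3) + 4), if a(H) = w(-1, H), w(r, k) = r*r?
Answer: -29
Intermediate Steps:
w(r, k) = r²
h = 5 (h = (1 + 0) + 4 = 1 + 4 = 5)
a(H) = 1 (a(H) = (-1)² = 1)
d(g) = -4 (d(g) = 1 - 1*5 = 1 - 5 = -4)
3 + 8*d(a(3) + 4) = 3 + 8*(-4) = 3 - 32 = -29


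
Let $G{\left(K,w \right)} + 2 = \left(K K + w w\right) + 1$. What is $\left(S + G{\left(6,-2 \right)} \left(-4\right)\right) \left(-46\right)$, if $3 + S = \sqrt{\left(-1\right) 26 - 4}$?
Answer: $7314 - 46 i \sqrt{30} \approx 7314.0 - 251.95 i$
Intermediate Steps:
$G{\left(K,w \right)} = -1 + K^{2} + w^{2}$ ($G{\left(K,w \right)} = -2 + \left(\left(K K + w w\right) + 1\right) = -2 + \left(\left(K^{2} + w^{2}\right) + 1\right) = -2 + \left(1 + K^{2} + w^{2}\right) = -1 + K^{2} + w^{2}$)
$S = -3 + i \sqrt{30}$ ($S = -3 + \sqrt{\left(-1\right) 26 - 4} = -3 + \sqrt{-26 - 4} = -3 + \sqrt{-30} = -3 + i \sqrt{30} \approx -3.0 + 5.4772 i$)
$\left(S + G{\left(6,-2 \right)} \left(-4\right)\right) \left(-46\right) = \left(\left(-3 + i \sqrt{30}\right) + \left(-1 + 6^{2} + \left(-2\right)^{2}\right) \left(-4\right)\right) \left(-46\right) = \left(\left(-3 + i \sqrt{30}\right) + \left(-1 + 36 + 4\right) \left(-4\right)\right) \left(-46\right) = \left(\left(-3 + i \sqrt{30}\right) + 39 \left(-4\right)\right) \left(-46\right) = \left(\left(-3 + i \sqrt{30}\right) - 156\right) \left(-46\right) = \left(-159 + i \sqrt{30}\right) \left(-46\right) = 7314 - 46 i \sqrt{30}$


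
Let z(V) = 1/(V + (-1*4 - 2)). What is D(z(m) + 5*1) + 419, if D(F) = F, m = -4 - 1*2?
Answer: 5087/12 ≈ 423.92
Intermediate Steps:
m = -6 (m = -4 - 2 = -6)
z(V) = 1/(-6 + V) (z(V) = 1/(V + (-4 - 2)) = 1/(V - 6) = 1/(-6 + V))
D(z(m) + 5*1) + 419 = (1/(-6 - 6) + 5*1) + 419 = (1/(-12) + 5) + 419 = (-1/12 + 5) + 419 = 59/12 + 419 = 5087/12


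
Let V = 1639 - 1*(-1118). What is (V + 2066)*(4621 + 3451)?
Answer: 38931256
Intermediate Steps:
V = 2757 (V = 1639 + 1118 = 2757)
(V + 2066)*(4621 + 3451) = (2757 + 2066)*(4621 + 3451) = 4823*8072 = 38931256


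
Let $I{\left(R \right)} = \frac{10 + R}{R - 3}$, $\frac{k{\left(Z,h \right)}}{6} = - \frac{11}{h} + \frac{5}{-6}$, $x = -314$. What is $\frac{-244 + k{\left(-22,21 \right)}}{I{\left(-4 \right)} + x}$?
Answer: $\frac{1765}{2204} \approx 0.80082$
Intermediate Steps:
$k{\left(Z,h \right)} = -5 - \frac{66}{h}$ ($k{\left(Z,h \right)} = 6 \left(- \frac{11}{h} + \frac{5}{-6}\right) = 6 \left(- \frac{11}{h} + 5 \left(- \frac{1}{6}\right)\right) = 6 \left(- \frac{11}{h} - \frac{5}{6}\right) = 6 \left(- \frac{5}{6} - \frac{11}{h}\right) = -5 - \frac{66}{h}$)
$I{\left(R \right)} = \frac{10 + R}{-3 + R}$
$\frac{-244 + k{\left(-22,21 \right)}}{I{\left(-4 \right)} + x} = \frac{-244 - \left(5 + \frac{66}{21}\right)}{\frac{10 - 4}{-3 - 4} - 314} = \frac{-244 - \frac{57}{7}}{\frac{1}{-7} \cdot 6 - 314} = \frac{-244 - \frac{57}{7}}{\left(- \frac{1}{7}\right) 6 - 314} = \frac{-244 - \frac{57}{7}}{- \frac{6}{7} - 314} = - \frac{1765}{7 \left(- \frac{2204}{7}\right)} = \left(- \frac{1765}{7}\right) \left(- \frac{7}{2204}\right) = \frac{1765}{2204}$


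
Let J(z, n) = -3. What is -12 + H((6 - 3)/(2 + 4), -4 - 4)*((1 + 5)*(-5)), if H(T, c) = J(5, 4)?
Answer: 78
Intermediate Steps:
H(T, c) = -3
-12 + H((6 - 3)/(2 + 4), -4 - 4)*((1 + 5)*(-5)) = -12 - 3*(1 + 5)*(-5) = -12 - 18*(-5) = -12 - 3*(-30) = -12 + 90 = 78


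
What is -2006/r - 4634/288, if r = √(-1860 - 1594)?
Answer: -2317/144 + 1003*I*√3454/1727 ≈ -16.09 + 34.133*I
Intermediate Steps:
r = I*√3454 (r = √(-3454) = I*√3454 ≈ 58.771*I)
-2006/r - 4634/288 = -2006*(-I*√3454/3454) - 4634/288 = -(-1003)*I*√3454/1727 - 4634*1/288 = 1003*I*√3454/1727 - 2317/144 = -2317/144 + 1003*I*√3454/1727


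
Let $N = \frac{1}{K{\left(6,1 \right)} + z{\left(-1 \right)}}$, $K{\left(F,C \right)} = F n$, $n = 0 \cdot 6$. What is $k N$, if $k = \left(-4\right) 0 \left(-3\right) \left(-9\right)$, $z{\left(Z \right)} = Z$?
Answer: $0$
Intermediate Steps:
$n = 0$
$K{\left(F,C \right)} = 0$ ($K{\left(F,C \right)} = F 0 = 0$)
$k = 0$ ($k = 0 \left(-3\right) \left(-9\right) = 0 \left(-9\right) = 0$)
$N = -1$ ($N = \frac{1}{0 - 1} = \frac{1}{-1} = -1$)
$k N = 0 \left(-1\right) = 0$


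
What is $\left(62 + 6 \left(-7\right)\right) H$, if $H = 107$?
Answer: $2140$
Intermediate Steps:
$\left(62 + 6 \left(-7\right)\right) H = \left(62 + 6 \left(-7\right)\right) 107 = \left(62 - 42\right) 107 = 20 \cdot 107 = 2140$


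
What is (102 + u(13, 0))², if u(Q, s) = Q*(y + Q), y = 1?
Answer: 80656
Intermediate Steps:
u(Q, s) = Q*(1 + Q)
(102 + u(13, 0))² = (102 + 13*(1 + 13))² = (102 + 13*14)² = (102 + 182)² = 284² = 80656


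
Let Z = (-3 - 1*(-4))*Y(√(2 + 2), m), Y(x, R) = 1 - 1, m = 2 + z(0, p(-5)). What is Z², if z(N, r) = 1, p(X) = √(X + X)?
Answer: 0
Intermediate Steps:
p(X) = √2*√X (p(X) = √(2*X) = √2*√X)
m = 3 (m = 2 + 1 = 3)
Y(x, R) = 0
Z = 0 (Z = (-3 - 1*(-4))*0 = (-3 + 4)*0 = 1*0 = 0)
Z² = 0² = 0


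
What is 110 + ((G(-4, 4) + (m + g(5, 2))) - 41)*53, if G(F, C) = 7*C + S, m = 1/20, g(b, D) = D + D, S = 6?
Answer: -927/20 ≈ -46.350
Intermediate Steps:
g(b, D) = 2*D
m = 1/20 ≈ 0.050000
G(F, C) = 6 + 7*C (G(F, C) = 7*C + 6 = 6 + 7*C)
110 + ((G(-4, 4) + (m + g(5, 2))) - 41)*53 = 110 + (((6 + 7*4) + (1/20 + 2*2)) - 41)*53 = 110 + (((6 + 28) + (1/20 + 4)) - 41)*53 = 110 + ((34 + 81/20) - 41)*53 = 110 + (761/20 - 41)*53 = 110 - 59/20*53 = 110 - 3127/20 = -927/20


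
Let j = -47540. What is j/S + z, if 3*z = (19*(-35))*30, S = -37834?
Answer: -125774280/18917 ≈ -6648.7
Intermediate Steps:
z = -6650 (z = ((19*(-35))*30)/3 = (-665*30)/3 = (1/3)*(-19950) = -6650)
j/S + z = -47540/(-37834) - 6650 = -47540*(-1/37834) - 6650 = 23770/18917 - 6650 = -125774280/18917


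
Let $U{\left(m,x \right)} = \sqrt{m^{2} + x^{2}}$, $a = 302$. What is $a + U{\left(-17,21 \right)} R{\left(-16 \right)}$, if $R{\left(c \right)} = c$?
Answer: $302 - 16 \sqrt{730} \approx -130.3$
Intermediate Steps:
$a + U{\left(-17,21 \right)} R{\left(-16 \right)} = 302 + \sqrt{\left(-17\right)^{2} + 21^{2}} \left(-16\right) = 302 + \sqrt{289 + 441} \left(-16\right) = 302 + \sqrt{730} \left(-16\right) = 302 - 16 \sqrt{730}$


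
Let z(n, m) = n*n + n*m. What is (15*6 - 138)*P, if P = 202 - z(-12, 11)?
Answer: -9120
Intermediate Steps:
z(n, m) = n² + m*n
P = 190 (P = 202 - (-12)*(11 - 12) = 202 - (-12)*(-1) = 202 - 1*12 = 202 - 12 = 190)
(15*6 - 138)*P = (15*6 - 138)*190 = (90 - 138)*190 = -48*190 = -9120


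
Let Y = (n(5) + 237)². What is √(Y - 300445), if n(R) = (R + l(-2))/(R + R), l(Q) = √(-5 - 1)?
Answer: √(-24403881 + 4750*I*√6)/10 ≈ 0.11776 + 494.0*I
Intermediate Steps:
l(Q) = I*√6 (l(Q) = √(-6) = I*√6)
n(R) = (R + I*√6)/(2*R) (n(R) = (R + I*√6)/(R + R) = (R + I*√6)/((2*R)) = (R + I*√6)*(1/(2*R)) = (R + I*√6)/(2*R))
Y = (475/2 + I*√6/10)² (Y = ((½)*(5 + I*√6)/5 + 237)² = ((½)*(⅕)*(5 + I*√6) + 237)² = ((½ + I*√6/10) + 237)² = (475/2 + I*√6/10)² ≈ 56406.0 + 116.4*I)
√(Y - 300445) = √((2375 + I*√6)²/100 - 300445) = √(-300445 + (2375 + I*√6)²/100)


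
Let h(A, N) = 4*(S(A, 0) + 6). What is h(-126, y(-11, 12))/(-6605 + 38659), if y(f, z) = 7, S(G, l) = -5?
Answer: 2/16027 ≈ 0.00012479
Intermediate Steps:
h(A, N) = 4 (h(A, N) = 4*(-5 + 6) = 4*1 = 4)
h(-126, y(-11, 12))/(-6605 + 38659) = 4/(-6605 + 38659) = 4/32054 = 4*(1/32054) = 2/16027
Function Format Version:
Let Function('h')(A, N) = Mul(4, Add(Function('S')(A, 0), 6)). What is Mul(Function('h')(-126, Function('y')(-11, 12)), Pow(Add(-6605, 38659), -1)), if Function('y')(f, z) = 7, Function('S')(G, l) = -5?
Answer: Rational(2, 16027) ≈ 0.00012479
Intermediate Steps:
Function('h')(A, N) = 4 (Function('h')(A, N) = Mul(4, Add(-5, 6)) = Mul(4, 1) = 4)
Mul(Function('h')(-126, Function('y')(-11, 12)), Pow(Add(-6605, 38659), -1)) = Mul(4, Pow(Add(-6605, 38659), -1)) = Mul(4, Pow(32054, -1)) = Mul(4, Rational(1, 32054)) = Rational(2, 16027)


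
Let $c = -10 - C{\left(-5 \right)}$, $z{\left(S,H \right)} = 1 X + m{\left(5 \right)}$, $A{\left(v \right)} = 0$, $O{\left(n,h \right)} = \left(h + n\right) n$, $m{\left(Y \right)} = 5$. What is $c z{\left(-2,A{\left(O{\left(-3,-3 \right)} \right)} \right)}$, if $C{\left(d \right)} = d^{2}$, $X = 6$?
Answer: $-385$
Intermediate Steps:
$O{\left(n,h \right)} = n \left(h + n\right)$
$z{\left(S,H \right)} = 11$ ($z{\left(S,H \right)} = 1 \cdot 6 + 5 = 6 + 5 = 11$)
$c = -35$ ($c = -10 - \left(-5\right)^{2} = -10 - 25 = -35$)
$c z{\left(-2,A{\left(O{\left(-3,-3 \right)} \right)} \right)} = \left(-35\right) 11 = -385$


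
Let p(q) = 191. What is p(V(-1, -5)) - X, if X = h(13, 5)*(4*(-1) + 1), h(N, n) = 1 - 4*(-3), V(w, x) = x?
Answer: 230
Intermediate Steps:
h(N, n) = 13 (h(N, n) = 1 + 12 = 13)
X = -39 (X = 13*(4*(-1) + 1) = 13*(-4 + 1) = 13*(-3) = -39)
p(V(-1, -5)) - X = 191 - 1*(-39) = 191 + 39 = 230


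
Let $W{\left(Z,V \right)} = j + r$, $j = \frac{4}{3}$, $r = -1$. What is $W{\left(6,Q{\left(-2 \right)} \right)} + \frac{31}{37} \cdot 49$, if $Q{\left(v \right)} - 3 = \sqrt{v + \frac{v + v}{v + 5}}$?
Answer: $\frac{4594}{111} \approx 41.387$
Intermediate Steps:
$Q{\left(v \right)} = 3 + \sqrt{v + \frac{2 v}{5 + v}}$ ($Q{\left(v \right)} = 3 + \sqrt{v + \frac{v + v}{v + 5}} = 3 + \sqrt{v + \frac{2 v}{5 + v}}$)
$j = \frac{4}{3}$ ($j = 4 \cdot \frac{1}{3} = \frac{4}{3} \approx 1.3333$)
$W{\left(Z,V \right)} = \frac{1}{3}$ ($W{\left(Z,V \right)} = \frac{4}{3} - 1 = \frac{1}{3}$)
$W{\left(6,Q{\left(-2 \right)} \right)} + \frac{31}{37} \cdot 49 = \frac{1}{3} + \frac{31}{37} \cdot 49 = \frac{1}{3} + \frac{1519}{37} = \frac{4594}{111}$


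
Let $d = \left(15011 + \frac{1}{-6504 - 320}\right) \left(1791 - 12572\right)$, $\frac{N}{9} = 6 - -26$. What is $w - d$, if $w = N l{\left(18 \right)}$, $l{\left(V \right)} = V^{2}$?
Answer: $\frac{1104989175291}{6824} \approx 1.6193 \cdot 10^{8}$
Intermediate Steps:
$N = 288$ ($N = 9 \left(6 - -26\right) = 9 \left(6 + 26\right) = 9 \cdot 32 = 288$)
$w = 93312$ ($w = 288 \cdot 18^{2} = 288 \cdot 324 = 93312$)
$d = - \frac{1104352414203}{6824}$ ($d = \left(15011 + \frac{1}{-6824}\right) \left(-10781\right) = \left(15011 - \frac{1}{6824}\right) \left(-10781\right) = \frac{102435063}{6824} \left(-10781\right) = - \frac{1104352414203}{6824} \approx -1.6183 \cdot 10^{8}$)
$w - d = 93312 - - \frac{1104352414203}{6824} = 93312 + \frac{1104352414203}{6824} = \frac{1104989175291}{6824}$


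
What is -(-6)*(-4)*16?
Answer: -384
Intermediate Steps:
-(-6)*(-4)*16 = -1*24*16 = -24*16 = -384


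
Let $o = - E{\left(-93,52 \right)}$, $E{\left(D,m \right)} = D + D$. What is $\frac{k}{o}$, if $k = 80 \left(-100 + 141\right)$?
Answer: $\frac{1640}{93} \approx 17.634$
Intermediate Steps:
$E{\left(D,m \right)} = 2 D$
$k = 3280$ ($k = 80 \cdot 41 = 3280$)
$o = 186$ ($o = - 2 \left(-93\right) = \left(-1\right) \left(-186\right) = 186$)
$\frac{k}{o} = \frac{3280}{186} = 3280 \cdot \frac{1}{186} = \frac{1640}{93}$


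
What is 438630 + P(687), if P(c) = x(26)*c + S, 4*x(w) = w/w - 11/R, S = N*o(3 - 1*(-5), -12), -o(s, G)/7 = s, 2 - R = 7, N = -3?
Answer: 2196738/5 ≈ 4.3935e+5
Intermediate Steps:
R = -5 (R = 2 - 1*7 = 2 - 7 = -5)
o(s, G) = -7*s
S = 168 (S = -(-21)*(3 - 1*(-5)) = -(-21)*(3 + 5) = -(-21)*8 = -3*(-56) = 168)
x(w) = ⅘ (x(w) = (w/w - 11/(-5))/4 = (1 - 11*(-⅕))/4 = (1 + 11/5)/4 = (¼)*(16/5) = ⅘)
P(c) = 168 + 4*c/5 (P(c) = 4*c/5 + 168 = 168 + 4*c/5)
438630 + P(687) = 438630 + (168 + (⅘)*687) = 438630 + (168 + 2748/5) = 438630 + 3588/5 = 2196738/5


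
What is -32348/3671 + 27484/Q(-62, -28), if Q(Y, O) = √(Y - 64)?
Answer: -32348/3671 - 13742*I*√14/21 ≈ -8.8118 - 2448.5*I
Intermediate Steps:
Q(Y, O) = √(-64 + Y)
-32348/3671 + 27484/Q(-62, -28) = -32348/3671 + 27484/(√(-64 - 62)) = -32348*1/3671 + 27484/(√(-126)) = -32348/3671 + 27484/((3*I*√14)) = -32348/3671 + 27484*(-I*√14/42) = -32348/3671 - 13742*I*√14/21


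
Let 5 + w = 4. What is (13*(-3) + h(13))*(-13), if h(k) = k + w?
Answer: 351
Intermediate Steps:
w = -1 (w = -5 + 4 = -1)
h(k) = -1 + k (h(k) = k - 1 = -1 + k)
(13*(-3) + h(13))*(-13) = (13*(-3) + (-1 + 13))*(-13) = (-39 + 12)*(-13) = -27*(-13) = 351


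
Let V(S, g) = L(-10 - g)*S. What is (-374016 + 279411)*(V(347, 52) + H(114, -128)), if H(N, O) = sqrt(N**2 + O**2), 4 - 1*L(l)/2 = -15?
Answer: -1247461530 - 189210*sqrt(7345) ≈ -1.2637e+9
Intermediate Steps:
L(l) = 38 (L(l) = 8 - 2*(-15) = 8 + 30 = 38)
V(S, g) = 38*S
(-374016 + 279411)*(V(347, 52) + H(114, -128)) = (-374016 + 279411)*(38*347 + sqrt(114**2 + (-128)**2)) = -94605*(13186 + sqrt(12996 + 16384)) = -94605*(13186 + sqrt(29380)) = -94605*(13186 + 2*sqrt(7345)) = -1247461530 - 189210*sqrt(7345)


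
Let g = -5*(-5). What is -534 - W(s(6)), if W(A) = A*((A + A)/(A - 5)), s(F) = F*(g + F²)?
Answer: -460686/361 ≈ -1276.1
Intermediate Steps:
g = 25
s(F) = F*(25 + F²)
W(A) = 2*A²/(-5 + A) (W(A) = A*((2*A)/(-5 + A)) = A*(2*A/(-5 + A)) = 2*A²/(-5 + A))
-534 - W(s(6)) = -534 - 2*(6*(25 + 6²))²/(-5 + 6*(25 + 6²)) = -534 - 2*(6*(25 + 36))²/(-5 + 6*(25 + 36)) = -534 - 2*(6*61)²/(-5 + 6*61) = -534 - 2*366²/(-5 + 366) = -534 - 2*133956/361 = -534 - 1*267912/361 = -534 - 267912/361 = -460686/361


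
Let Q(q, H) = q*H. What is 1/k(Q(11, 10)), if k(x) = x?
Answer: 1/110 ≈ 0.0090909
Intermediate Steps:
Q(q, H) = H*q
1/k(Q(11, 10)) = 1/(10*11) = 1/110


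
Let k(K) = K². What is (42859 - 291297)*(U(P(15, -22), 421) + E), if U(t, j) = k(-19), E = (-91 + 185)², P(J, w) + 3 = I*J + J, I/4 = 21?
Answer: -2284884286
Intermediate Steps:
I = 84 (I = 4*21 = 84)
P(J, w) = -3 + 85*J (P(J, w) = -3 + (84*J + J) = -3 + 85*J)
E = 8836 (E = 94² = 8836)
U(t, j) = 361 (U(t, j) = (-19)² = 361)
(42859 - 291297)*(U(P(15, -22), 421) + E) = (42859 - 291297)*(361 + 8836) = -248438*9197 = -2284884286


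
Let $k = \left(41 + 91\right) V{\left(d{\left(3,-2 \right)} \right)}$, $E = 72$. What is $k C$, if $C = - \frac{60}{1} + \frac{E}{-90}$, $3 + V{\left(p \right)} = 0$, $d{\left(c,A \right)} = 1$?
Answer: $\frac{120384}{5} \approx 24077.0$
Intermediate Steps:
$V{\left(p \right)} = -3$ ($V{\left(p \right)} = -3 + 0 = -3$)
$k = -396$ ($k = \left(41 + 91\right) \left(-3\right) = 132 \left(-3\right) = -396$)
$C = - \frac{304}{5}$ ($C = - \frac{60}{1} + \frac{72}{-90} = \left(-60\right) 1 + 72 \left(- \frac{1}{90}\right) = -60 - \frac{4}{5} = - \frac{304}{5} \approx -60.8$)
$k C = \left(-396\right) \left(- \frac{304}{5}\right) = \frac{120384}{5}$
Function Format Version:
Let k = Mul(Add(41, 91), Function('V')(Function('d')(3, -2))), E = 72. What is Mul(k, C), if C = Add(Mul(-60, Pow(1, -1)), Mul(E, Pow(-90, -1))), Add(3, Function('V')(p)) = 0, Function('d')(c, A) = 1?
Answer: Rational(120384, 5) ≈ 24077.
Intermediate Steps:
Function('V')(p) = -3 (Function('V')(p) = Add(-3, 0) = -3)
k = -396 (k = Mul(Add(41, 91), -3) = Mul(132, -3) = -396)
C = Rational(-304, 5) (C = Add(Mul(-60, Pow(1, -1)), Mul(72, Pow(-90, -1))) = Add(Mul(-60, 1), Mul(72, Rational(-1, 90))) = Add(-60, Rational(-4, 5)) = Rational(-304, 5) ≈ -60.800)
Mul(k, C) = Mul(-396, Rational(-304, 5)) = Rational(120384, 5)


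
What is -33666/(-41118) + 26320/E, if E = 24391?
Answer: 317228861/167151523 ≈ 1.8979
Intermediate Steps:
-33666/(-41118) + 26320/E = -33666/(-41118) + 26320/24391 = -33666*(-1/41118) + 26320*(1/24391) = 5611/6853 + 26320/24391 = 317228861/167151523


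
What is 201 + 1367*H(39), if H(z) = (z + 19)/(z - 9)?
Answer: 42658/15 ≈ 2843.9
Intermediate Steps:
H(z) = (19 + z)/(-9 + z)
201 + 1367*H(39) = 201 + 1367*((19 + 39)/(-9 + 39)) = 201 + 1367*(58/30) = 201 + 1367*((1/30)*58) = 201 + 1367*(29/15) = 201 + 39643/15 = 42658/15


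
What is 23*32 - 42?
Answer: 694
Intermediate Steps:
23*32 - 42 = 736 - 42 = 694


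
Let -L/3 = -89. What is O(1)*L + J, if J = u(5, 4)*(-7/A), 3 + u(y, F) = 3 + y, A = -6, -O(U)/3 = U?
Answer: -4771/6 ≈ -795.17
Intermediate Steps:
L = 267 (L = -3*(-89) = 267)
O(U) = -3*U
u(y, F) = y (u(y, F) = -3 + (3 + y) = y)
J = 35/6 (J = 5*(-7/(-6)) = 5*(-7*(-1/6)) = 5*(7/6) = 35/6 ≈ 5.8333)
O(1)*L + J = -3*1*267 + 35/6 = -3*267 + 35/6 = -801 + 35/6 = -4771/6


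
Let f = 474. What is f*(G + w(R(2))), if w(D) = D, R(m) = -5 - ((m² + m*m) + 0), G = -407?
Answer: -199080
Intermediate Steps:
R(m) = -5 - 2*m² (R(m) = -5 - ((m² + m²) + 0) = -5 - (2*m² + 0) = -5 - 2*m²)
f*(G + w(R(2))) = 474*(-407 + (-5 - 2*2²)) = 474*(-407 + (-5 - 2*4)) = 474*(-407 + (-5 - 8)) = 474*(-407 - 13) = 474*(-420) = -199080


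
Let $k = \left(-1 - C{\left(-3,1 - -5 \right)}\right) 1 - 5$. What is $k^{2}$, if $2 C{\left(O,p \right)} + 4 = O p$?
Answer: $25$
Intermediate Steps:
$C{\left(O,p \right)} = -2 + \frac{O p}{2}$
$k = 5$ ($k = \left(-1 - \left(-2 + \frac{1}{2} \left(-3\right) \left(1 - -5\right)\right)\right) 1 - 5 = \left(-1 - \left(-2 + \frac{1}{2} \left(-3\right) \left(1 + 5\right)\right)\right) 1 - 5 = \left(-1 - \left(-2 + \frac{1}{2} \left(-3\right) 6\right)\right) 1 - 5 = \left(-1 - \left(-2 - 9\right)\right) 1 - 5 = \left(-1 - -11\right) 1 - 5 = \left(-1 + 11\right) 1 - 5 = 10 \cdot 1 - 5 = 10 - 5 = 5$)
$k^{2} = 5^{2} = 25$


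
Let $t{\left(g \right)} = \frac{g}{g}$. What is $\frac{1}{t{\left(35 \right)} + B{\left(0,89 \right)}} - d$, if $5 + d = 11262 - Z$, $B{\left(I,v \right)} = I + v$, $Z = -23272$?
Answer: $- \frac{3107609}{90} \approx -34529.0$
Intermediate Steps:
$t{\left(g \right)} = 1$
$d = 34529$ ($d = -5 + \left(11262 - -23272\right) = -5 + \left(11262 + 23272\right) = -5 + 34534 = 34529$)
$\frac{1}{t{\left(35 \right)} + B{\left(0,89 \right)}} - d = \frac{1}{1 + \left(0 + 89\right)} - 34529 = \frac{1}{1 + 89} - 34529 = \frac{1}{90} - 34529 = - \frac{3107609}{90}$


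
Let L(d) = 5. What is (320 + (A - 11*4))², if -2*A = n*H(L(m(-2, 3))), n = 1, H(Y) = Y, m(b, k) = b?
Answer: 299209/4 ≈ 74802.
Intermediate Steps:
A = -5/2 ≈ -2.5000
(320 + (A - 11*4))² = (320 + (-5/2 - 11*4))² = (320 + (-5/2 - 1*44))² = (320 + (-5/2 - 44))² = (320 - 93/2)² = (547/2)² = 299209/4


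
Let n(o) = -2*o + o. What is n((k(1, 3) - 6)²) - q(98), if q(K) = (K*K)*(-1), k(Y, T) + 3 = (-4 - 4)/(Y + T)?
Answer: 9483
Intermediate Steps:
k(Y, T) = -3 - 8/(T + Y) (k(Y, T) = -3 + (-4 - 4)/(Y + T) = -3 - 8/(T + Y))
q(K) = -K² (q(K) = K²*(-1) = -K²)
n(o) = -o
n((k(1, 3) - 6)²) - q(98) = -((-8 - 3*3 - 3*1)/(3 + 1) - 6)² - (-1)*98² = -((-8 - 9 - 3)/4 - 6)² - (-1)*9604 = -((¼)*(-20) - 6)² - 1*(-9604) = -(-5 - 6)² + 9604 = -1*(-11)² + 9604 = -1*121 + 9604 = -121 + 9604 = 9483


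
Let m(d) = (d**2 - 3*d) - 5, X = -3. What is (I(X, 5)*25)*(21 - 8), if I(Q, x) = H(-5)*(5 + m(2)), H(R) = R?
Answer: 3250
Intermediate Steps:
m(d) = -5 + d**2 - 3*d
I(Q, x) = 10 (I(Q, x) = -5*(5 + (-5 + 2**2 - 3*2)) = -5*(5 + (-5 + 4 - 6)) = -5*(5 - 7) = -5*(-2) = 10)
(I(X, 5)*25)*(21 - 8) = (10*25)*(21 - 8) = 250*13 = 3250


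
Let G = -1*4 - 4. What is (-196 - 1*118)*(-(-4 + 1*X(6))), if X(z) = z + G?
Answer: -1884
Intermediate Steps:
G = -8 (G = -4 - 4 = -8)
X(z) = -8 + z (X(z) = z - 8 = -8 + z)
(-196 - 1*118)*(-(-4 + 1*X(6))) = (-196 - 1*118)*(-(-4 + 1*(-8 + 6))) = (-196 - 118)*(-(-4 + 1*(-2))) = -(-314)*(-4 - 2) = -(-314)*(-6) = -314*6 = -1884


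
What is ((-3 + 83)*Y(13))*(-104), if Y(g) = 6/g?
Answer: -3840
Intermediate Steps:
((-3 + 83)*Y(13))*(-104) = ((-3 + 83)*(6/13))*(-104) = (80*(6*(1/13)))*(-104) = (80*(6/13))*(-104) = (480/13)*(-104) = -3840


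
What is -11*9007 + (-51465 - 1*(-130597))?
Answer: -19945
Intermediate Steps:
-11*9007 + (-51465 - 1*(-130597)) = -99077 + (-51465 + 130597) = -99077 + 79132 = -19945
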